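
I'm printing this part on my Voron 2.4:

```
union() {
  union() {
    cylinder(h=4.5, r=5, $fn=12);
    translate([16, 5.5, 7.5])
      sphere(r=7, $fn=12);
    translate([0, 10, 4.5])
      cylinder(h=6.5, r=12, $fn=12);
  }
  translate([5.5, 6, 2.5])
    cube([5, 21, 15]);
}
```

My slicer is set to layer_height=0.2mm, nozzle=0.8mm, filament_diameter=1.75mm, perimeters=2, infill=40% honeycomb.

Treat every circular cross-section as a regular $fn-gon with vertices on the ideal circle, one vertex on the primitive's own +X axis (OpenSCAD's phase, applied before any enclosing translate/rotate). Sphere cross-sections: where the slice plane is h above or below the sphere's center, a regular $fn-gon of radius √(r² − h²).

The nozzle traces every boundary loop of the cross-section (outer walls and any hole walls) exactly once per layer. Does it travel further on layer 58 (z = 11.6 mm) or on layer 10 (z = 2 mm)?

layer 58 (z = 11.6 mm)

Layer 58 (z = 11.6): the cylinder does not reach this height (z outside [0, 4.5]); the sphere at (16, 5.5): section is a regular 12-gon, circumradius = √(r²−h²) = √(7²−4.1²) = 5.674 (perimeter = 2·12·5.674·sin(180°/12) = 35.24 mm); the cylinder at (0, 10) is absent (z outside [4.5, 11]); Taking the union: only the r=7 sphere at (16, 5.5) is present, so the union is just that shape — boundary = 35.24 mm; the cube at (5.5, 6) is present — its section is the full 5×21 rectangle (perimeter 52.00 mm); Merging all regions: the regions partially overlap (shared area 0.00 mm²), so the edge portions inside another operand are dropped and the merged outline is re-measured after clipping — boundary = 86.90 mm. So its perimeter = 86.90 mm. Layer 10 (z = 2): the r=5 cylinder gives a regular 12-gon of circumradius 5 (constant along its height) (perimeter = 2·12·5.000·sin(180°/12) = 31.06 mm); the r=7 sphere at (16, 5.5) slices to a regular 12-gon of circumradius 4.330 (√(r²−h²) with h=5.5 from center) (perimeter = 2·12·4.330·sin(180°/12) = 26.90 mm); the cylinder at (0, 10) does not reach this height (z outside [4.5, 11]); Combining (union): the 2 present regions are separate (no shared area or edge), so areas and boundary lengths simply add and each stays a separate island — boundary = 57.96 mm; the cube at (5.5, 6) is absent (z outside [2.5, 17.5]); Merging all regions: only that combined region is present, so the union is just that shape — boundary = 57.96 mm. So its perimeter = 57.96 mm. Layer 58 is larger (86.90 vs 57.96 mm).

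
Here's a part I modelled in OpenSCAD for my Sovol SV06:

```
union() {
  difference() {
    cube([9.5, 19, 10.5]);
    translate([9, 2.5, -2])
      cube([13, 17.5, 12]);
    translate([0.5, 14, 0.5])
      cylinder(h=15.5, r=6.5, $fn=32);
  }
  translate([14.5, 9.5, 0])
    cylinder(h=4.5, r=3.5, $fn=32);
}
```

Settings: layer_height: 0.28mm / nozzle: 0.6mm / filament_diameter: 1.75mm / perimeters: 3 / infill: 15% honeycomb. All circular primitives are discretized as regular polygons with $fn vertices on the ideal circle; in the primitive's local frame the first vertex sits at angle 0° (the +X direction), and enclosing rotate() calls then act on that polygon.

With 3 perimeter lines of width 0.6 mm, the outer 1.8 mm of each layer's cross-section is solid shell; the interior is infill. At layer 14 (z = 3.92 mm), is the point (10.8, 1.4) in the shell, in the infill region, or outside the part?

At z = 3.92 mm: the cube is present — its section is the full 9.5×19 rectangle; the cube at (9, 2.5) is present — its section is the full 13×17.5 rectangle; the r=6.5 cylinder at (0.5, 14) contributes a regular 32-gon of circumradius 6.5; Taking the first minus the rest: starting from the 9.5×19 cube, the 13×17.5 cube at (9, 2.5) partially overlaps it — only the 8.25 mm² overlap (of its 227.50 mm²) is removed, clipping the outline; the r=6.5 cylinder at (0.5, 14) partially overlaps it — only the 67.51 mm² overlap (of its 131.88 mm²) is removed, clipping the outline — 1 connected region; the r=3.5 cylinder at (14.5, 9.5) gives a regular 32-gon of circumradius 3.5 (constant along its height); Taking the union: the 2 present regions are separate (no shared area or edge), so areas and boundary lengths simply add and each stays a separate island — 2 connected regions. Overall, the cross-section has 2 separate islands. The nearest boundary edge runs (9.50, 2.50)→(9.50, 0.00); distance from the point to it = 1.30 mm. The point is not inside any of the regions above, so it lies outside the cross-section (1.30 mm from the nearest boundary).

outside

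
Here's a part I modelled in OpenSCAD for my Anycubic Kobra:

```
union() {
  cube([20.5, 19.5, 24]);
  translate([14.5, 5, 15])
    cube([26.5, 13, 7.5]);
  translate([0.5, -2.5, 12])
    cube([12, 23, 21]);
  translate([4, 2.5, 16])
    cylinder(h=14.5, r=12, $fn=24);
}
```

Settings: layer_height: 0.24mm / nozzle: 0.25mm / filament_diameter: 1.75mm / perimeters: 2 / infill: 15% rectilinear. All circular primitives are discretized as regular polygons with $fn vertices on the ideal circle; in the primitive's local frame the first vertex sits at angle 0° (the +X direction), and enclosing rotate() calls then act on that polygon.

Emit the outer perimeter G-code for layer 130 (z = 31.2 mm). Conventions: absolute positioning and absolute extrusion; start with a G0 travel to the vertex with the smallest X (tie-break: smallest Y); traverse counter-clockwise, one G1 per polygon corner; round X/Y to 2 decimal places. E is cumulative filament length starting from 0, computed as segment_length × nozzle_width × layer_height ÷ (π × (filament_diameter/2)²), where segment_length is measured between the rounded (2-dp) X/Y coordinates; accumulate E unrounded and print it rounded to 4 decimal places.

At z = 31.2 mm: the cube is not intersected at this z (z outside [0, 24]); the cube at (14.5, 5) is not intersected at this z (z outside [15, 22.5]); the 12×23 cube at (0.5, -2.5) contributes its full rectangle; the cylinder at (4, 2.5) does not reach this height (z outside [16, 30.5]); Merging all regions: only the 12×23 cube at (0.5, -2.5) is present, so the union is just that shape — 1 connected region. The outline is a single polygon with 4 vertices. Extrusion per mm of travel: 0.25 × 0.24 / (π × 0.875²) = 0.024945. Accumulating E over each segment gives final E = 1.7462.

G0 X0.50 Y-2.50 Z31.20
G1 X12.50 Y-2.50 E0.2993
G1 X12.50 Y20.50 E0.8731
G1 X0.50 Y20.50 E1.1724
G1 X0.50 Y-2.50 E1.7462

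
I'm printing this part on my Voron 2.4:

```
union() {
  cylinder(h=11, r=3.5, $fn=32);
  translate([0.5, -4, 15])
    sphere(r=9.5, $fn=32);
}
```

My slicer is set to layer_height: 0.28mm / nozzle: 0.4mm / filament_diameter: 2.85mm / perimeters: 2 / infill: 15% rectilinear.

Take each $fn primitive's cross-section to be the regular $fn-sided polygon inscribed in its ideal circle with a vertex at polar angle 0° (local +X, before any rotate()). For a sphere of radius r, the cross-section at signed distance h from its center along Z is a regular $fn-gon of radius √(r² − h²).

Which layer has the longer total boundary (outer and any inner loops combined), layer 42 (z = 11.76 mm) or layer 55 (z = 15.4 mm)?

layer 55 (z = 15.4 mm)

Layer 42 (z = 11.76): the cylinder does not reach this height (z outside [0, 11]); the sphere at (0.5, -4): section is a regular 32-gon, circumradius = √(r²−h²) = √(9.5²−3.24²) = 8.930 (perimeter = 2·32·8.930·sin(180°/32) = 56.02 mm); Merging all regions: only the r=9.5 sphere at (0.5, -4) is present, so the union is just that shape — boundary = 56.02 mm. So its perimeter = 56.02 mm. Layer 55 (z = 15.4): the cylinder is absent (z outside [0, 11]); the sphere at (0.5, -4): section is a regular 32-gon, circumradius = √(r²−h²) = √(9.5²−0.4²) = 9.492 (perimeter = 2·32·9.492·sin(180°/32) = 59.54 mm); Merging all regions: only the r=9.5 sphere at (0.5, -4) is present, so the union is just that shape — boundary = 59.54 mm. So its perimeter = 59.54 mm. Layer 55 is larger (59.54 vs 56.02 mm).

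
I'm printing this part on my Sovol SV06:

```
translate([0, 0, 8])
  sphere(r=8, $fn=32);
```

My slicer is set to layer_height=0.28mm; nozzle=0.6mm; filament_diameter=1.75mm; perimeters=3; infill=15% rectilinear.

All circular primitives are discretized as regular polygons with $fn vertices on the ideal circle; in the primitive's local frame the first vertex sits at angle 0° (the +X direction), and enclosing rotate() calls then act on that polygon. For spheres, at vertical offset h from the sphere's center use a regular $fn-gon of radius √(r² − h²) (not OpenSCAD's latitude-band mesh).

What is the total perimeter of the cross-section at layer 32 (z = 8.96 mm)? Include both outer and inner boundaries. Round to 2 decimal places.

49.82 mm

At z = 8.96 mm: the r=8 sphere contributes a regular 32-gon of circumradius √(8²−0.96²) = 7.942 (perimeter = 2·32·7.942·sin(180°/32) = 49.82 mm). Overall, the cross-section is a single solid region. Total boundary length (outer) = 49.82 mm.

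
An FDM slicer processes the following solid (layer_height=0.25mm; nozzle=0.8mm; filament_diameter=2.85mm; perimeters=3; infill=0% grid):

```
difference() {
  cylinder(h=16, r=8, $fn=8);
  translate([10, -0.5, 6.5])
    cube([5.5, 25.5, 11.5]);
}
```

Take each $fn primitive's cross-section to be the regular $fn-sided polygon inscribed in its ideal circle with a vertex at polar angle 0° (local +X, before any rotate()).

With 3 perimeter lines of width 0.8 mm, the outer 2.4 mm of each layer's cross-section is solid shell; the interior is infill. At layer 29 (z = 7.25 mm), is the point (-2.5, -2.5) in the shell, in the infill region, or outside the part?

infill

At z = 7.25 mm: the r=8 cylinder contributes a regular 8-gon of circumradius 8; the cube at (10, -0.5) is present — its section is the full 5.5×25.5 rectangle; After the difference (first − rest): starting from the r=8 cylinder, the 5.5×25.5 cube at (10, -0.5) misses the remaining region (no effect) — 1 connected region. Overall, the cross-section is a single solid region. The nearest boundary edge runs (-0.00, -8.00)→(-5.66, -5.66); distance from the point to it = 4.12 mm. The point is inside the cross-section and 4.12 mm from the nearest boundary — more than the 2.4 mm shell width (3 × 0.8), so it's in the infill interior.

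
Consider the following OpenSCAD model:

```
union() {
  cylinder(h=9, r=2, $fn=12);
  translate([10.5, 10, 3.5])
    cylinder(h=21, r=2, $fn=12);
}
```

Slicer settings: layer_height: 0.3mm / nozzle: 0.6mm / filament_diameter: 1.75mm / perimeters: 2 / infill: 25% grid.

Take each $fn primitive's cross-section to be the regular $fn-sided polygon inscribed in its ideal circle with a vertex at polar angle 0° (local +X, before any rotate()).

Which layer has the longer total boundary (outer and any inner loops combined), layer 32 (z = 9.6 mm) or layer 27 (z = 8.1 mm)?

layer 27 (z = 8.1 mm)

Layer 32 (z = 9.6): the cylinder is absent (z outside [0, 9]); the cylinder at (10.5, 10): section is a regular 12-gon, circumradius r=2 (perimeter = 2·12·2.000·sin(180°/12) = 12.42 mm); Merging all regions: only the r=2 cylinder at (10.5, 10) is present, so the union is just that shape — boundary = 12.42 mm. So its perimeter = 12.42 mm. Layer 27 (z = 8.1): the r=2 cylinder gives a regular 12-gon of circumradius 2 (constant along its height) (perimeter = 2·12·2.000·sin(180°/12) = 12.42 mm); the cylinder at (10.5, 10): section is a regular 12-gon, circumradius r=2 (perimeter = 2·12·2.000·sin(180°/12) = 12.42 mm); Merging all regions: the 2 present regions are separate (no shared area or edge), so areas and boundary lengths simply add and each stays a separate island — boundary = 24.85 mm. So its perimeter = 24.85 mm. Layer 27 is larger (24.85 vs 12.42 mm).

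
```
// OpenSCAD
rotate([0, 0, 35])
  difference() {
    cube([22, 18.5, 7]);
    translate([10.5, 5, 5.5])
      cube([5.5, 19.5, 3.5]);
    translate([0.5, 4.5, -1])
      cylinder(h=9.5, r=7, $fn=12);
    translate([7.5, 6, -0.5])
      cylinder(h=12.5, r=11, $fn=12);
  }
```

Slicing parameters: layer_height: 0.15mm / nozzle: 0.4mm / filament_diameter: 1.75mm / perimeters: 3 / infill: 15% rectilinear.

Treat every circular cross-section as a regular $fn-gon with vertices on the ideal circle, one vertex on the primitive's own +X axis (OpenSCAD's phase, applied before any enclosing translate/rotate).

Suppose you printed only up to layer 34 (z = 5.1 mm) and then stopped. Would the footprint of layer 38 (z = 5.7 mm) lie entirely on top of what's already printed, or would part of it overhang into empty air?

Compare the two slices. At z = 5.1: the 22×18.5 cube contributes its full rectangle (area 407.00 mm²); the cube at (10.5, 5) does not reach this height (z outside [5.5, 9]); the r=7 cylinder at (0.5, 4.5) contributes a regular 12-gon of circumradius 7 (area = (12/2)·7.000²·sin(360°/12) = 147.00 mm²); the r=11 cylinder at (7.5, 6) contributes a regular 12-gon of circumradius 11 (area = (12/2)·11.000²·sin(360°/12) = 363.00 mm²); After the difference (first − rest): starting from the 22×18.5 cube (407.00 mm²), the r=7 cylinder at (0.5, 4.5) partially overlaps it — only the 70.89 mm² overlap (of its 147.00 mm²) is removed, clipping the outline; the r=11 cylinder at (7.5, 6) partially overlaps it — only the 199.45 mm² overlap (of its 363.00 mm²) is removed, clipping the outline — area = 136.66 mm²; (whole slice rotated 35° about Z — lengths, areas and connectivity unchanged). At z = 5.7: the cube is present — its section is the full 22×18.5 rectangle (area 407.00 mm²); the cube at (10.5, 5) is present — its section is the full 5.5×19.5 rectangle (area 107.25 mm²); the r=7 cylinder at (0.5, 4.5) gives a regular 12-gon of circumradius 7 (constant along its height) (area = (12/2)·7.000²·sin(360°/12) = 147.00 mm²); the r=11 cylinder at (7.5, 6) gives a regular 12-gon of circumradius 11 (constant along its height) (area = (12/2)·11.000²·sin(360°/12) = 363.00 mm²); After the difference (first − rest): starting from the 22×18.5 cube (407.00 mm²), the 5.5×19.5 cube at (10.5, 5) partially overlaps it — only the 74.25 mm² overlap (of its 107.25 mm²) is removed, clipping the outline; the r=7 cylinder at (0.5, 4.5) partially overlaps it — only the 70.89 mm² overlap (of its 147.00 mm²) is removed, clipping the outline; the r=11 cylinder at (7.5, 6) partially overlaps it — only the 145.22 mm² overlap (of its 363.00 mm²) is removed, clipping the outline — area = 116.65 mm²; (rotated 35° about Z; rotation is an isometry so areas/perimeters/island counts are preserved). Checking containment: the cross-section at z = 5.7 is a subset of the cross-section at z = 5.1.

entirely on top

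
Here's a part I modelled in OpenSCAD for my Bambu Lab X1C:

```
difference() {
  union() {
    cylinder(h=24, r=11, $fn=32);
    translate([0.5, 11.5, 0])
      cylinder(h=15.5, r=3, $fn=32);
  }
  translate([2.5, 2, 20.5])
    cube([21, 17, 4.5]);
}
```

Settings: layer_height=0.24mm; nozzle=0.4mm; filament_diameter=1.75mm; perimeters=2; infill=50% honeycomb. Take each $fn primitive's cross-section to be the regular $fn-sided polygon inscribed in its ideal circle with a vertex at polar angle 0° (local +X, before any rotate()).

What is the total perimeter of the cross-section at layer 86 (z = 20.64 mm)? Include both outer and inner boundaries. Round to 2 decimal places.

73.27 mm

At z = 20.64 mm: the cylinder: section is a regular 32-gon, circumradius r=11 (perimeter = 2·32·11.000·sin(180°/32) = 69.00 mm); the cylinder at (0.5, 11.5) is not intersected at this z (z outside [0, 15.5]); Merging all regions: only the r=11 cylinder is present, so the union is just that shape — boundary = 69.00 mm; the cube at (2.5, 2) is present — its section is the full 21×17 rectangle (perimeter 76.00 mm); After the difference (first − rest): starting from that combined region, the 21×17 cube at (2.5, 2) partially overlaps it — only the 50.44 mm² overlap (of its 357.00 mm²) is removed, clipping the outline — boundary = 73.27 mm. Overall, the cross-section is a single solid region. Total boundary length (outer) = 73.27 mm.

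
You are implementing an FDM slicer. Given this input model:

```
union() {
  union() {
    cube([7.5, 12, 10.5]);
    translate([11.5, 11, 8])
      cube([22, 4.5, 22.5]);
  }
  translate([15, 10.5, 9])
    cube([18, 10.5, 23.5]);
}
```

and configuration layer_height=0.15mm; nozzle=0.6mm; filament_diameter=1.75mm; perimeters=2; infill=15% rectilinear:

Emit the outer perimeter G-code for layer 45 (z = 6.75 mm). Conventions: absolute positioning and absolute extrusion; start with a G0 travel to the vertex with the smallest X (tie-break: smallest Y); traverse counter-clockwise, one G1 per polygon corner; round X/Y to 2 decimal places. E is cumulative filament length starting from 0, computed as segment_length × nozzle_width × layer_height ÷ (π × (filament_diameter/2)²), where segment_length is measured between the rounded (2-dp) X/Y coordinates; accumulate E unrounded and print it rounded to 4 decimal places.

G0 X0.00 Y0.00 Z6.75
G1 X7.50 Y0.00 E0.2806
G1 X7.50 Y12.00 E0.7296
G1 X0.00 Y12.00 E1.0103
G1 X0.00 Y0.00 E1.4593

At z = 6.75 mm: the 7.5×12 cube contributes its full rectangle; the cube at (11.5, 11) is not intersected at this z (z outside [8, 30.5]); Combining (union): only the 7.5×12 cube is present, so the union is just that shape — 1 connected region; the cube at (15, 10.5) is absent (z outside [9, 32.5]); Combining (union): only that combined region is present, so the union is just that shape — 1 connected region. The outline is a single polygon with 4 vertices. Extrusion per mm of travel: 0.6 × 0.15 / (π × 0.875²) = 0.037418. Accumulating E over each segment gives final E = 1.4593.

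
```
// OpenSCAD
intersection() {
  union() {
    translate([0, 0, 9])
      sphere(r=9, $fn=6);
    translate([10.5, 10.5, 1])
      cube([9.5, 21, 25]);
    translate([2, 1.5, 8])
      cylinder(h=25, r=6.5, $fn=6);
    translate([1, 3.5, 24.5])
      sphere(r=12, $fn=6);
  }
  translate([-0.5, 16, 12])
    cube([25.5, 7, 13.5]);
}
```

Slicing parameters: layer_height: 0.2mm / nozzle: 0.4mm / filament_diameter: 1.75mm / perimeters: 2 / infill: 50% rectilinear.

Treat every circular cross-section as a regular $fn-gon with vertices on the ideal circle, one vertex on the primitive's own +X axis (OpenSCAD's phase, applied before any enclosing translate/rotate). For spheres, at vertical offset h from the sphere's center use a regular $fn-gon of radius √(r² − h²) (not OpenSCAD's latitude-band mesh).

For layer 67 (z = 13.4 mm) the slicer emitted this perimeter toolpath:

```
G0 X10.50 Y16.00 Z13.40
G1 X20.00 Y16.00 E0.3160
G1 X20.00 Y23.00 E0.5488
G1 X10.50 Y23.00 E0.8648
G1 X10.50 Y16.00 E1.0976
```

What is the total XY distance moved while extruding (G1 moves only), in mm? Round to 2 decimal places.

33.00 mm

Sum the Euclidean lengths of each G1 segment: total = 33.00 mm.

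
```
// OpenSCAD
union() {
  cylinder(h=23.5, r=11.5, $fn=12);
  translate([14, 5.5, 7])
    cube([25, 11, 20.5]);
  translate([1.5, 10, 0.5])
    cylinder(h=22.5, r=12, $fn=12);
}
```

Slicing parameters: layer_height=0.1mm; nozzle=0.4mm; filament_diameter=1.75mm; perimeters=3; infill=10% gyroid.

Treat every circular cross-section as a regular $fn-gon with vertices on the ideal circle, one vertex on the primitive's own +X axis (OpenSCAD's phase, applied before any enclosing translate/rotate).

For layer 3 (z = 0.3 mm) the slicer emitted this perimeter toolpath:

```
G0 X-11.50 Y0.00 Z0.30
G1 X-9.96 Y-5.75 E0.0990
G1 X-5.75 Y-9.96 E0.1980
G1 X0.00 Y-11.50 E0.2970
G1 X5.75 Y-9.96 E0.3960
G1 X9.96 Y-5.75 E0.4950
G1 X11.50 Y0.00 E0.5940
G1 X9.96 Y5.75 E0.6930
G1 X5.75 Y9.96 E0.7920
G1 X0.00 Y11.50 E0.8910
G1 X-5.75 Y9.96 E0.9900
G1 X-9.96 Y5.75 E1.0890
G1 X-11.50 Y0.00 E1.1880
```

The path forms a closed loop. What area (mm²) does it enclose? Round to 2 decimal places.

Apply the shoelace formula to the sequence of (X, Y) vertices; enclosed area = 396.78 mm².

396.78 mm²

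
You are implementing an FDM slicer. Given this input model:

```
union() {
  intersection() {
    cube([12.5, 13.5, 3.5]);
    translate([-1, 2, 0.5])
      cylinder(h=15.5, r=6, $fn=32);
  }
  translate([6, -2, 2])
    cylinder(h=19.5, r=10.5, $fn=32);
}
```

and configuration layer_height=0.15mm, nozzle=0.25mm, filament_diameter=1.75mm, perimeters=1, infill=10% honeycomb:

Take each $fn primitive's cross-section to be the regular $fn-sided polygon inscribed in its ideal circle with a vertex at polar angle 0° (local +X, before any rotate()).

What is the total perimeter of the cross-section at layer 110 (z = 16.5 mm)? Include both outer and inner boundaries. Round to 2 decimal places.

At z = 16.5 mm: the cube is not intersected at this z (z outside [0, 3.5]); the cylinder at (-1, 2) does not reach this height (z outside [0.5, 16]); Taking the intersection: at least one operand is absent at this height, so nothing remains; the r=10.5 cylinder at (6, -2) gives a regular 32-gon of circumradius 10.5 (constant along its height) (perimeter = 2·32·10.500·sin(180°/32) = 65.87 mm); Taking the union: only the r=10.5 cylinder at (6, -2) is present, so the union is just that shape — boundary = 65.87 mm. Overall, the cross-section is a single solid region. Total boundary length (outer) = 65.87 mm.

65.87 mm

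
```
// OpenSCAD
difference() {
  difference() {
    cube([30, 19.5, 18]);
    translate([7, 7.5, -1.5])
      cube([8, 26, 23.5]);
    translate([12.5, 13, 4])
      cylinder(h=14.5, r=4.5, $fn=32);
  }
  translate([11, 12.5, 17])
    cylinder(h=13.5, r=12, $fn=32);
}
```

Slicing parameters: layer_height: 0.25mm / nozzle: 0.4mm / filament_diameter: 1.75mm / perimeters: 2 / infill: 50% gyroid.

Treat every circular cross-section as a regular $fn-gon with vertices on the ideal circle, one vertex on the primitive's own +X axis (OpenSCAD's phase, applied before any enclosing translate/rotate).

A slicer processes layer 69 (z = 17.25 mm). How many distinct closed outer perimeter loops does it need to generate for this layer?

At z = 17.25 mm: the 30×19.5 cube contributes its full rectangle; the cube at (7, 7.5) (footprint 8×26) is included at this height; the cylinder at (12.5, 13): section is a regular 32-gon, circumradius r=4.5; Taking the first minus the rest: starting from the 30×19.5 cube, the 8×26 cube at (7, 7.5) partially overlaps it — only the 96.00 mm² overlap (of its 208.00 mm²) is removed, clipping the outline; the r=4.5 cylinder at (12.5, 13) partially overlaps it — only the 10.40 mm² overlap (of its 63.21 mm²) is removed, clipping the outline — 1 connected region; the r=12 cylinder at (11, 12.5) contributes a regular 32-gon of circumradius 12; Taking the first minus the rest: starting from that combined region, the r=12 cylinder at (11, 12.5) partially overlaps it — only the 269.62 mm² overlap (of its 449.49 mm²) is removed, clipping the outline — 2 connected regions. The result has 2 disconnected regions.

2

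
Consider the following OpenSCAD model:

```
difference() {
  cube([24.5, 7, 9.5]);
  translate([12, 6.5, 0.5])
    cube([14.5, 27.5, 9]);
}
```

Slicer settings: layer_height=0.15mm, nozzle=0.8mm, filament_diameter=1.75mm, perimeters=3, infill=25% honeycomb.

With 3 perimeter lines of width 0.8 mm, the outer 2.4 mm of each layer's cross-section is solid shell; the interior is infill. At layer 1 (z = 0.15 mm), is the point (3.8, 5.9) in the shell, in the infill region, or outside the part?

At z = 0.15 mm: the cube is present — its section is the full 24.5×7 rectangle; the cube at (12, 6.5) is not intersected at this z (z outside [0.5, 9.5]); Taking the first minus the rest: none of the subtracted shapes is present at this height, so the 24.5×7 cube is unchanged — 1 connected region. Overall, the cross-section is a single solid region. The nearest boundary edge runs (24.50, 7.00)→(0.00, 7.00); distance from the point to it = 1.10 mm. The point is inside the cross-section, 1.10 mm from the nearest boundary — within the 2.4 mm shell band (3 × 0.8).

shell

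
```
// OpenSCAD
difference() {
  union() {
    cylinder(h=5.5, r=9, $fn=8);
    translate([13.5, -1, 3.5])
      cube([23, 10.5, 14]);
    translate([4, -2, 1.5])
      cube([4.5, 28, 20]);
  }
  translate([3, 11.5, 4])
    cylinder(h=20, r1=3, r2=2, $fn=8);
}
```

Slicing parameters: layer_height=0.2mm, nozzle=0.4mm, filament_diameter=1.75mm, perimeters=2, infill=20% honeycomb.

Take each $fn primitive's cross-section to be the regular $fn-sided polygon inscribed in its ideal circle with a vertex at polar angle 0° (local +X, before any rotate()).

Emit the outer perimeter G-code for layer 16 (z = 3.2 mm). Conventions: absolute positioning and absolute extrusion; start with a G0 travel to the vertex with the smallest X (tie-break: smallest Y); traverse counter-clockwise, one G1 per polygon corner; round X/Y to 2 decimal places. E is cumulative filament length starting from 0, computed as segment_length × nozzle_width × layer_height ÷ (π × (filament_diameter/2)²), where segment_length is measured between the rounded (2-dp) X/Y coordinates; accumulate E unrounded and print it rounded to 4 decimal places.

At z = 3.2 mm: the r=9 cylinder contributes a regular 8-gon of circumradius 9; the cube at (13.5, -1) does not reach this height (z outside [3.5, 17.5]); the 4.5×28 cube at (4, -2) contributes its full rectangle; Merging all regions: the regions partially overlap (shared area 33.16 mm²), so overlapping operands fuse into one piece — 1 connected region; the cone at (3, 11.5) does not reach this height (z outside [4, 24]); Taking the first minus the rest: none of the subtracted shapes is present at this height, so that combined region is unchanged — 1 connected region. The outline is a single polygon with 14 vertices. Extrusion per mm of travel: 0.4 × 0.2 / (π × 0.875²) = 0.033260. Accumulating E over each segment gives final E = 3.1654.

G0 X-9.00 Y0.00 Z3.20
G1 X-6.36 Y-6.36 E0.2290
G1 X0.00 Y-9.00 E0.4581
G1 X6.36 Y-6.36 E0.6871
G1 X8.17 Y-2.00 E0.8441
G1 X8.50 Y-2.00 E0.8551
G1 X8.50 Y-1.21 E0.8814
G1 X9.00 Y0.00 E0.9249
G1 X8.50 Y1.21 E0.9685
G1 X8.50 Y26.00 E1.7930
G1 X4.00 Y26.00 E1.9426
G1 X4.00 Y7.34 E2.5633
G1 X0.00 Y9.00 E2.7073
G1 X-6.36 Y6.36 E2.9364
G1 X-9.00 Y0.00 E3.1654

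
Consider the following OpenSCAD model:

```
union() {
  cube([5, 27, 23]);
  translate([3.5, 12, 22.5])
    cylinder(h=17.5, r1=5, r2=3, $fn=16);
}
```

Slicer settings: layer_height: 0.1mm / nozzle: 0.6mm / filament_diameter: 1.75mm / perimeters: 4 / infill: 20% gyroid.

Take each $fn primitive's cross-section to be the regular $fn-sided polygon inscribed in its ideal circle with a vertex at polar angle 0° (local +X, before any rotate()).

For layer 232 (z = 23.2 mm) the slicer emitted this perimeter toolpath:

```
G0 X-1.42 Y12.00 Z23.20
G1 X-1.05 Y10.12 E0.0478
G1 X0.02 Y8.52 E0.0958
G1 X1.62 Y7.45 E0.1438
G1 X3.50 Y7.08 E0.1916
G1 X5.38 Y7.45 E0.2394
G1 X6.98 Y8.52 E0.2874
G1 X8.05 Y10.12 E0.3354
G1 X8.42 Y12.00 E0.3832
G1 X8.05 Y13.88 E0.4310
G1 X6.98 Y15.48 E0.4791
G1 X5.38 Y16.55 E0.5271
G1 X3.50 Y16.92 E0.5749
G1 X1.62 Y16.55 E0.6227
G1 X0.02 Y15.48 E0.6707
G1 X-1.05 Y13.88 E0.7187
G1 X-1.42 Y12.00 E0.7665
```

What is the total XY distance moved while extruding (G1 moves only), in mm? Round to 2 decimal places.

30.73 mm

Sum the Euclidean lengths of each G1 segment: total = 30.73 mm.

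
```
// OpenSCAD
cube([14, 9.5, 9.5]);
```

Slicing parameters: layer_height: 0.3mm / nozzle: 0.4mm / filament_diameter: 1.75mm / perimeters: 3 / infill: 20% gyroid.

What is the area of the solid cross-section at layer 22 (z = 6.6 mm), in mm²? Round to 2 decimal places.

133.00 mm²

At z = 6.6 mm: the cube (footprint 14×9.5) is included at this height (area 133.00 mm²). Overall, the cross-section is a single solid region. Net area = 133.00 mm².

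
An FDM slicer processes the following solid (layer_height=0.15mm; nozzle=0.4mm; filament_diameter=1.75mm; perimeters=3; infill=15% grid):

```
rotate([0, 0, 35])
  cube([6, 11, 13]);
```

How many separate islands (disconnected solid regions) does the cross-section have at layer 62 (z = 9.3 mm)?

1

At z = 9.3 mm: the 6×11 cube contributes its full rectangle; (whole slice rotated 35° about Z — lengths, areas and connectivity unchanged). Overall, the cross-section is a single solid region. Island count = 1.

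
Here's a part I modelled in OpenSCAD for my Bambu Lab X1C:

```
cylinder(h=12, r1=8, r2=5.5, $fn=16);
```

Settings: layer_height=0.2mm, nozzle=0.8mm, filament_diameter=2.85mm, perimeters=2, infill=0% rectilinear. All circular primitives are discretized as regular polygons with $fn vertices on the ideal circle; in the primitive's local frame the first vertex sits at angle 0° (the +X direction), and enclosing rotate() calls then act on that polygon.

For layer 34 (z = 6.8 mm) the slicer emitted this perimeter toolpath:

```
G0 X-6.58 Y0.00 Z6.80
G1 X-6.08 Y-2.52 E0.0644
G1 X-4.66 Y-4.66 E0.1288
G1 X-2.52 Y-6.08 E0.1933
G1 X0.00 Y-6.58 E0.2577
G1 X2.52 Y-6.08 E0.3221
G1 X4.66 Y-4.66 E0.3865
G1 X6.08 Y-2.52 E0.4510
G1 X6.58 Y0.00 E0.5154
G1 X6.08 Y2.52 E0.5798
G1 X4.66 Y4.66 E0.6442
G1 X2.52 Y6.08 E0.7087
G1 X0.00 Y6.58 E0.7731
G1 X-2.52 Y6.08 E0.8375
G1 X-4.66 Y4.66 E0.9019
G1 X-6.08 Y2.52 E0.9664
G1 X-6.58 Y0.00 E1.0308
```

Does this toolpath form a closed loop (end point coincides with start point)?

yes

Start point (G0): (-6.58, 0.00). End point (last G1): the path returns to the start — closed.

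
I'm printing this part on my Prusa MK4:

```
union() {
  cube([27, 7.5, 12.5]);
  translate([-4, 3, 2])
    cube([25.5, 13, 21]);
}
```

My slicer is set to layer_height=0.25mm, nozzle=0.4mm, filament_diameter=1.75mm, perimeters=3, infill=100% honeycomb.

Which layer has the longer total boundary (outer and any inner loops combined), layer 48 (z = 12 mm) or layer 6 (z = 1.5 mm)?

layer 48 (z = 12 mm)

Layer 48 (z = 12): the cube is present — its section is the full 27×7.5 rectangle (perimeter 69.00 mm); the cube at (-4, 3) (footprint 25.5×13) is included at this height (perimeter 77.00 mm); Merging all regions: the regions partially overlap (shared area 96.75 mm²), so the edge portions inside another operand are dropped and the merged outline is re-measured after clipping — boundary = 94.00 mm. So its perimeter = 94.00 mm. Layer 6 (z = 1.5): the 27×7.5 cube contributes its full rectangle (perimeter 69.00 mm); the cube at (-4, 3) is absent (z outside [2, 23]); Combining (union): only the 27×7.5 cube is present, so the union is just that shape — boundary = 69.00 mm. So its perimeter = 69.00 mm. Layer 48 is larger (94.00 vs 69.00 mm).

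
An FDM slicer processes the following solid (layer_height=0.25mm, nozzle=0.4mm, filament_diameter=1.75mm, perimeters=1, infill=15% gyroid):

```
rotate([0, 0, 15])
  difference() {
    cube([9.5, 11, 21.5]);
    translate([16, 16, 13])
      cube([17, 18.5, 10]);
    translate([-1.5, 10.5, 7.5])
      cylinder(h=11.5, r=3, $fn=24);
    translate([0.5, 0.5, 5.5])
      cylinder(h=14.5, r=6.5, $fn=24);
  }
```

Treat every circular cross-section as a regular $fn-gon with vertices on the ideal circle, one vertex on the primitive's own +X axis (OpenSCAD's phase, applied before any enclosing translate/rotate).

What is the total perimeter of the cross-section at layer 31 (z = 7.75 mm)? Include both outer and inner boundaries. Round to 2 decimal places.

37.43 mm

At z = 7.75 mm: the cube (footprint 9.5×11) is included at this height (perimeter 41.00 mm); the cube at (16, 16) is absent (z outside [13, 23]); the cylinder at (-1.5, 10.5): section is a regular 24-gon, circumradius r=3 (perimeter = 2·24·3.000·sin(180°/24) = 18.80 mm); the r=6.5 cylinder at (0.5, 0.5) contributes a regular 24-gon of circumradius 6.5 (perimeter = 2·24·6.500·sin(180°/24) = 40.72 mm); Subtracting the remaining from the first: starting from the 9.5×11 cube, the r=3 cylinder at (-1.5, 10.5) partially overlaps it — only the 3.44 mm² overlap (of its 27.95 mm²) is removed, clipping the outline; the r=6.5 cylinder at (0.5, 0.5) partially overlaps it — only the 39.52 mm² overlap (of its 131.22 mm²) is removed, clipping the outline — boundary = 37.43 mm; (whole slice rotated 15° about Z — lengths, areas and connectivity unchanged). Overall, the cross-section is a single solid region. Total boundary length (outer) = 37.43 mm.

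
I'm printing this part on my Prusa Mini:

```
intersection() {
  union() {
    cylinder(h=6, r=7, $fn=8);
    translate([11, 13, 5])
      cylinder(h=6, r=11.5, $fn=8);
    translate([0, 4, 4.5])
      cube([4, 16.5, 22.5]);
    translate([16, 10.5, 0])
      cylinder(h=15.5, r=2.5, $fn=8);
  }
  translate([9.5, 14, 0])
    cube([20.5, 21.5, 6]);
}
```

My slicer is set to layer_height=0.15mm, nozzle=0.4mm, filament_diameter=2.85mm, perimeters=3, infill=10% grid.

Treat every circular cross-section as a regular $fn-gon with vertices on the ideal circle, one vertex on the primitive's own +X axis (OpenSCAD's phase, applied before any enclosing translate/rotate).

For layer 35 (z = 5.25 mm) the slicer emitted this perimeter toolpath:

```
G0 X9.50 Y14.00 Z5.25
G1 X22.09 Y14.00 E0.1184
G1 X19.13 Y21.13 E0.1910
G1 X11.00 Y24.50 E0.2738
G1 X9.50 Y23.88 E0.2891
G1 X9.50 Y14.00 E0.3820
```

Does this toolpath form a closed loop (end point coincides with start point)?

Start point (G0): (9.50, 14.00). End point (last G1): the path returns to the start — closed.

yes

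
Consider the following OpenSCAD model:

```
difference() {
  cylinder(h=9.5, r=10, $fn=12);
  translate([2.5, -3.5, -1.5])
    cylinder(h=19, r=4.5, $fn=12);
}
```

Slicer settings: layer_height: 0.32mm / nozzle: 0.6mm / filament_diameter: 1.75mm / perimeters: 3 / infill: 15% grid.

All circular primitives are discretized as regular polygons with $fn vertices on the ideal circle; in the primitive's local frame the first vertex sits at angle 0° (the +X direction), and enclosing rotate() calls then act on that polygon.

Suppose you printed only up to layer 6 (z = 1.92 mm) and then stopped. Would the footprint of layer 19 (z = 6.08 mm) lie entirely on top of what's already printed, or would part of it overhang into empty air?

Compare the two slices. At z = 1.92: the cylinder: section is a regular 12-gon, circumradius r=10 (area = (12/2)·10.000²·sin(360°/12) = 300.00 mm²); the r=4.5 cylinder at (2.5, -3.5) contributes a regular 12-gon of circumradius 4.5 (area = (12/2)·4.500²·sin(360°/12) = 60.75 mm²); After the difference (first − rest): starting from the r=10 cylinder (300.00 mm²), the r=4.5 cylinder at (2.5, -3.5) lies wholly inside it (removes its full 60.75 mm² and its 27.95 mm outline becomes a hole wall) — area = 239.25 mm². At z = 6.08: the r=10 cylinder gives a regular 12-gon of circumradius 10 (constant along its height) (area = (12/2)·10.000²·sin(360°/12) = 300.00 mm²); the r=4.5 cylinder at (2.5, -3.5) contributes a regular 12-gon of circumradius 4.5 (area = (12/2)·4.500²·sin(360°/12) = 60.75 mm²); Taking the first minus the rest: starting from the r=10 cylinder (300.00 mm²), the r=4.5 cylinder at (2.5, -3.5) lies wholly inside it (removes its full 60.75 mm² and its 27.95 mm outline becomes a hole wall) — area = 239.25 mm². Checking containment: the cross-section at z = 6.08 is a subset of the cross-section at z = 1.92.

entirely on top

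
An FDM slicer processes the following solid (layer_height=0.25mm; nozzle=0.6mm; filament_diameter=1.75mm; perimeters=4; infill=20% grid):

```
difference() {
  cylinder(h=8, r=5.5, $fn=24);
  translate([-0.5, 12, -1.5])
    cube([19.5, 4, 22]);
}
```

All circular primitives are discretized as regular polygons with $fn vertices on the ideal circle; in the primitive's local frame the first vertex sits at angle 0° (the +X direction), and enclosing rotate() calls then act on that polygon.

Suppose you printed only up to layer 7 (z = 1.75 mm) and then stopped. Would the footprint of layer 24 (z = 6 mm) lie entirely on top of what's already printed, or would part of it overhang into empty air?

Compare the two slices. At z = 1.75: the r=5.5 cylinder contributes a regular 24-gon of circumradius 5.5 (area = (24/2)·5.500²·sin(360°/24) = 93.95 mm²); the 19.5×4 cube at (-0.5, 12) contributes its full rectangle (area 78.00 mm²); Subtracting the remaining from the first: starting from the r=5.5 cylinder (93.95 mm²), the 19.5×4 cube at (-0.5, 12) misses the remaining region (no effect) — area = 93.95 mm². At z = 6: the r=5.5 cylinder gives a regular 24-gon of circumradius 5.5 (constant along its height) (area = (24/2)·5.500²·sin(360°/24) = 93.95 mm²); the cube at (-0.5, 12) is present — its section is the full 19.5×4 rectangle (area 78.00 mm²); Subtracting the remaining from the first: starting from the r=5.5 cylinder (93.95 mm²), the 19.5×4 cube at (-0.5, 12) misses the remaining region (no effect) — area = 93.95 mm². Checking containment: the cross-section at z = 6 is a subset of the cross-section at z = 1.75.

entirely on top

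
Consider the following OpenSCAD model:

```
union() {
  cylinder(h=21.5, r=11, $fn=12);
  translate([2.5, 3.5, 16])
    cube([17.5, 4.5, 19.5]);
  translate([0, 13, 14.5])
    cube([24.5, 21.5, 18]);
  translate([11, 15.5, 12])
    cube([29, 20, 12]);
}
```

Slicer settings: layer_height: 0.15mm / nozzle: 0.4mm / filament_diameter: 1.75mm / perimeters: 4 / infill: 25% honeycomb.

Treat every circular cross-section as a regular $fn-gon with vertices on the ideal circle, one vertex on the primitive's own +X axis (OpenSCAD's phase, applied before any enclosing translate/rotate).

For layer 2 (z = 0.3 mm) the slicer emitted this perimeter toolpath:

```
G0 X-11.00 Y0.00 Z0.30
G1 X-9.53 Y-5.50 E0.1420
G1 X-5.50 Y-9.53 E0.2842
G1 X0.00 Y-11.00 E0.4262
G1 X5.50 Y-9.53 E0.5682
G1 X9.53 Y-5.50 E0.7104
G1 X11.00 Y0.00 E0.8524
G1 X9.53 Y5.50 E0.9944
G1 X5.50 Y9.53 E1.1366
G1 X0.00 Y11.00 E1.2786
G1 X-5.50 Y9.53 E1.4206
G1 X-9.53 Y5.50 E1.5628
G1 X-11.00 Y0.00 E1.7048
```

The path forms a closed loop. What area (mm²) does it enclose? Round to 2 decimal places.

363.14 mm²

Apply the shoelace formula to the sequence of (X, Y) vertices; enclosed area = 363.14 mm².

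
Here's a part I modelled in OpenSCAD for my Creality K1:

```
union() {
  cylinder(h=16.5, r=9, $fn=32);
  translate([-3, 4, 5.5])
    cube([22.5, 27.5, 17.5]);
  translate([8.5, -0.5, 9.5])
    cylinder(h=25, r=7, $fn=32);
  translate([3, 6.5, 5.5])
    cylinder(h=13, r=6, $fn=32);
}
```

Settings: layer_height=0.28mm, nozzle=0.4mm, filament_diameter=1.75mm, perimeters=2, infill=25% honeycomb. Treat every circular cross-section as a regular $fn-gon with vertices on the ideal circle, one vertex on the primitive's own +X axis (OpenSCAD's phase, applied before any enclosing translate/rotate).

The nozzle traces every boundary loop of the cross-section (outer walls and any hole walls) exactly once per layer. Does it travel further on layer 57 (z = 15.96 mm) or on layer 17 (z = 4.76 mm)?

layer 57 (z = 15.96 mm)

Layer 57 (z = 15.96): the r=9 cylinder gives a regular 32-gon of circumradius 9 (constant along its height) (perimeter = 2·32·9.000·sin(180°/32) = 56.46 mm); the 22.5×27.5 cube at (-3, 4) contributes its full rectangle (perimeter 100.00 mm); the r=7 cylinder at (8.5, -0.5) gives a regular 32-gon of circumradius 7 (constant along its height) (perimeter = 2·32·7.000·sin(180°/32) = 43.91 mm); the cylinder at (3, 6.5): section is a regular 32-gon, circumradius r=6 (perimeter = 2·32·6.000·sin(180°/32) = 37.64 mm); Taking the union: the regions partially overlap (shared area 236.99 mm²), so the edge portions inside another operand are dropped and the merged outline is re-measured after clipping — boundary = 128.86 mm. So its perimeter = 128.86 mm. Layer 17 (z = 4.76): the r=9 cylinder gives a regular 32-gon of circumradius 9 (constant along its height) (perimeter = 2·32·9.000·sin(180°/32) = 56.46 mm); the cube at (-3, 4) is not intersected at this z (z outside [5.5, 23]); the cylinder at (8.5, -0.5) is absent (z outside [9.5, 34.5]); the cylinder at (3, 6.5) does not reach this height (z outside [5.5, 18.5]); Merging all regions: only the r=9 cylinder is present, so the union is just that shape — boundary = 56.46 mm. So its perimeter = 56.46 mm. Layer 57 is larger (128.86 vs 56.46 mm).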